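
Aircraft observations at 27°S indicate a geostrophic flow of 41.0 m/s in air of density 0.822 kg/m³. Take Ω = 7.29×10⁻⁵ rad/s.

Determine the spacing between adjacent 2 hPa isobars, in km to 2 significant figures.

Coriolis parameter at 27°S:
f = 2Ω sin φ = 2 × 7.29×10⁻⁵ × sin 27° = 6.62×10⁻⁵ s⁻¹
Geostrophic balance rearranged: |∂P/∂n| = f ρ V_g
|∂P/∂n| = 6.62×10⁻⁵ × 0.822 × 41.0 = 2.23×10⁻³ Pa/m
Isobar spacing: Δn = ΔP/|∂P/∂n| = 200 Pa / 2.23×10⁻³ Pa/m = 89654 m ≈ 90 km

90 km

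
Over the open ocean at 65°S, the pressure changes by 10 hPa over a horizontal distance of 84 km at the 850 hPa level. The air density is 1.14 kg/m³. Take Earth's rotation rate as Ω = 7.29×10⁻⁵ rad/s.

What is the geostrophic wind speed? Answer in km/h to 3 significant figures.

285 km/h

Coriolis parameter at 65°S:
f = 2Ω sin φ = 2 × 7.29×10⁻⁵ × sin 65° = 1.32×10⁻⁴ s⁻¹
Pressure gradient: |∂P/∂n| = 1000 Pa / 84000 m = 1.19×10⁻² Pa/m
Geostrophic balance (pressure-gradient force = Coriolis force):
V_g = (1/(fρ)) |∂P/∂n| = 1.19×10⁻² / (1.32×10⁻⁴ × 1.14) = 79.0 m/s
Converting: 79.0 m/s × 3.6 = 285 km/h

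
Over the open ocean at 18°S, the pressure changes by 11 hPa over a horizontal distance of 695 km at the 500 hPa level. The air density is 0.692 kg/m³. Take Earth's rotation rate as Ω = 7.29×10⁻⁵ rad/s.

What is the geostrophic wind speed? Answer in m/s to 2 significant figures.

51 m/s

Coriolis parameter at 18°S:
f = 2Ω sin φ = 2 × 7.29×10⁻⁵ × sin 18° = 4.51×10⁻⁵ s⁻¹
Pressure gradient: |∂P/∂n| = 1100 Pa / 695000 m = 1.58×10⁻³ Pa/m
Geostrophic balance (pressure-gradient force = Coriolis force):
V_g = (1/(fρ)) |∂P/∂n| = 1.58×10⁻³ / (4.51×10⁻⁵ × 0.692) = 50.8 m/s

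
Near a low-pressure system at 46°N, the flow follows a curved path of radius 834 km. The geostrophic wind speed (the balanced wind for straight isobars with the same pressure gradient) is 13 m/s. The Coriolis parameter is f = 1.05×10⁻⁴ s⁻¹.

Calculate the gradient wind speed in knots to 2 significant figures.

Around a low, centrifugal force acts outward with Coriolis, so pressure-gradient force balances both:
(1/ρ)|∂P/∂n| = fV + V²/R  →  V² + fR·V − fR·V_g = 0
With fR = 1.05×10⁻⁴ × 834×10³ m = 87.6 m/s:
V = [−fR + √((fR)² + 4 fR V_g)]/2 = [−87.6 + √(87.6² + 4×87.6×13)]/2 = 11.5 m/s
Subgeostrophic (V < V_g = 13 m/s), as expected around a low.
Converting: 11.5 m/s × 1.944 = 22 knots

22 knots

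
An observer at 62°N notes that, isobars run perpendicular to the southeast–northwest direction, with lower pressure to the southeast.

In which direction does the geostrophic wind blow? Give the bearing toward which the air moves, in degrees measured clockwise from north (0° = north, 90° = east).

The pressure-gradient force points toward the southeast (bearing 135°).
Geostrophic balance: in the Northern Hemisphere the Coriolis force deflects motion to the right, so the geostrophic wind blows 90° to the right of the pressure-gradient force (low pressure on the left).
Rotating 135° by 90° clockwise gives 225° — the wind blows toward the southwest.

225°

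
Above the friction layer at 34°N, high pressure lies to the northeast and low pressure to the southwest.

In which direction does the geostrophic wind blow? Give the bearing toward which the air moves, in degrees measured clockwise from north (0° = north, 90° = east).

315°

The pressure-gradient force points toward the southwest (bearing 225°).
Geostrophic balance: in the Northern Hemisphere the Coriolis force deflects motion to the right, so the geostrophic wind blows 90° to the right of the pressure-gradient force (low pressure on the left).
Rotating 225° by 90° clockwise gives 315° — the wind blows toward the northwest.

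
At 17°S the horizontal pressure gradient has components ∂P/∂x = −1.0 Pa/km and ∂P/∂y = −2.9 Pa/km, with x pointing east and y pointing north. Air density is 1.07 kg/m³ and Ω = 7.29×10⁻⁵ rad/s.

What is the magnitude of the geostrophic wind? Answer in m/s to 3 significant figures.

67.3 m/s

Coriolis parameter at 17°S:
f = 2Ω sin φ = 2 × 7.29×10⁻⁵ × sin 17° = 4.26×10⁻⁵ s⁻¹
In the Southern Hemisphere f is negative: f = −4.26×10⁻⁵ s⁻¹.
Component geostrophic relations (x east, y north):
u_g = −(1/(fρ)) ∂P/∂y,  v_g = (1/(fρ)) ∂P/∂x
u_g = −(−2.9×10⁻³)/(−4.26×10⁻⁵ × 1.07) = −63.6 m/s;  v_g = (−1.0×10⁻³)/(−4.26×10⁻⁵ × 1.07) = 21.9 m/s
|V_g| = √(u_g² + v_g²) = 67.3 m/s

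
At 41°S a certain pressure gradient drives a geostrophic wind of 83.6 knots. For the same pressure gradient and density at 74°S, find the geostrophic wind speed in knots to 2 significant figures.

With the same pressure gradient and density, V_g ∝ 1/f ∝ 1/sin φ.
V₂ = V₁ · sin φ₁ / sin φ₂ = 83.6 × sin 41° / sin 74°
V₂ = 83.6 × 0.6561/0.9613 = 57 knots

57 knots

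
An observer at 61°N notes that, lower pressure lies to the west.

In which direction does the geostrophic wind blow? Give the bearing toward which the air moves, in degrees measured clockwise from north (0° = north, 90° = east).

000°

The pressure-gradient force points toward the west (bearing 270°).
Geostrophic balance: in the Northern Hemisphere the Coriolis force deflects motion to the right, so the geostrophic wind blows 90° to the right of the pressure-gradient force (low pressure on the left).
Rotating 270° by 90° clockwise gives 000° — the wind blows toward the north.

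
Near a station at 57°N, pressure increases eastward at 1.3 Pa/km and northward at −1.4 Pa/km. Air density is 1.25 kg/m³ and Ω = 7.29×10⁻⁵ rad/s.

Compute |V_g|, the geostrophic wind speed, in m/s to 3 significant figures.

Coriolis parameter at 57°N:
f = 2Ω sin φ = 2 × 7.29×10⁻⁵ × sin 57° = 1.22×10⁻⁴ s⁻¹
Component geostrophic relations (x east, y north):
u_g = −(1/(fρ)) ∂P/∂y,  v_g = (1/(fρ)) ∂P/∂x
u_g = −(−1.4×10⁻³)/(1.22×10⁻⁴ × 1.25) = 9.16 m/s;  v_g = (1.3×10⁻³)/(1.22×10⁻⁴ × 1.25) = 8.51 m/s
|V_g| = √(u_g² + v_g²) = 12.5 m/s

12.5 m/s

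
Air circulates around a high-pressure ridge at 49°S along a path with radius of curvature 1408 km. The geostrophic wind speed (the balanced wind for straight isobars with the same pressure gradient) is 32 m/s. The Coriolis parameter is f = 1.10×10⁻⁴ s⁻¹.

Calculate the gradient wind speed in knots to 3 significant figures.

87.8 knots

Around a high, pressure-gradient force acts outward with centrifugal, so Coriolis balances both:
fV = (1/ρ)|∂P/∂n| + V²/R  →  V² − fR·V + fR·V_g = 0
With fR = 1.10×10⁻⁴ × 1408×10³ m = 155 m/s:
V = [fR − √((fR)² − 4 fR V_g)]/2 = [155 − √(155² − 4×155×32)]/2 = 45.2 m/s
Supergeostrophic (V > V_g = 32 m/s), as expected around a high.
Converting: 45.2 m/s × 1.944 = 87.8 knots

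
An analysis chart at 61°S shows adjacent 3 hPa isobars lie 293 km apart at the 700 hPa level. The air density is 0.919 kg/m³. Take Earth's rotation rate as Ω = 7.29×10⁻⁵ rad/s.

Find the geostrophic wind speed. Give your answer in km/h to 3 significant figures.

31.5 km/h

Coriolis parameter at 61°S:
f = 2Ω sin φ = 2 × 7.29×10⁻⁵ × sin 61° = 1.28×10⁻⁴ s⁻¹
Pressure gradient: |∂P/∂n| = 300 Pa / 293000 m = 1.02×10⁻³ Pa/m
Geostrophic balance (pressure-gradient force = Coriolis force):
V_g = (1/(fρ)) |∂P/∂n| = 1.02×10⁻³ / (1.28×10⁻⁴ × 0.919) = 8.74 m/s
Converting: 8.74 m/s × 3.6 = 31.5 km/h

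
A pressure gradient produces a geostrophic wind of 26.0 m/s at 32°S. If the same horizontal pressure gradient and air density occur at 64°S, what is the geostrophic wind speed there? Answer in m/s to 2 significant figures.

With the same pressure gradient and density, V_g ∝ 1/f ∝ 1/sin φ.
V₂ = V₁ · sin φ₁ / sin φ₂ = 26.0 × sin 32° / sin 64°
V₂ = 26.0 × 0.5299/0.8988 = 15 m/s

15 m/s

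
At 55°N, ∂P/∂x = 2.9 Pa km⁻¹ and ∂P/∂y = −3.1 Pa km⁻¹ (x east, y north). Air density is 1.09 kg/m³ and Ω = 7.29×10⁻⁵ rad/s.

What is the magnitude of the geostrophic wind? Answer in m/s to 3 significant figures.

Coriolis parameter at 55°N:
f = 2Ω sin φ = 2 × 7.29×10⁻⁵ × sin 55° = 1.19×10⁻⁴ s⁻¹
Component geostrophic relations (x east, y north):
u_g = −(1/(fρ)) ∂P/∂y,  v_g = (1/(fρ)) ∂P/∂x
u_g = −(−3.1×10⁻³)/(1.19×10⁻⁴ × 1.09) = 23.8 m/s;  v_g = (2.9×10⁻³)/(1.19×10⁻⁴ × 1.09) = 22.3 m/s
|V_g| = √(u_g² + v_g²) = 32.6 m/s

32.6 m/s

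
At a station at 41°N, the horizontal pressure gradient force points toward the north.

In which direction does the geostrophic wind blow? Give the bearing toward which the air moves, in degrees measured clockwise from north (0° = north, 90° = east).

The pressure-gradient force points toward the north (bearing 000°).
Geostrophic balance: in the Northern Hemisphere the Coriolis force deflects motion to the right, so the geostrophic wind blows 90° to the right of the pressure-gradient force (low pressure on the left).
Rotating 000° by 90° clockwise gives 090° — the wind blows toward the east.

090°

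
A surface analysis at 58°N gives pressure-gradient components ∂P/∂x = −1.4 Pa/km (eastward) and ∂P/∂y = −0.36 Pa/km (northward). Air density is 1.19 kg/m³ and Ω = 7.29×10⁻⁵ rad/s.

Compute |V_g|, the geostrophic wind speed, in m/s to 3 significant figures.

Coriolis parameter at 58°N:
f = 2Ω sin φ = 2 × 7.29×10⁻⁵ × sin 58° = 1.24×10⁻⁴ s⁻¹
Component geostrophic relations (x east, y north):
u_g = −(1/(fρ)) ∂P/∂y,  v_g = (1/(fρ)) ∂P/∂x
u_g = −(−0.36×10⁻³)/(1.24×10⁻⁴ × 1.19) = 2.45 m/s;  v_g = (−1.4×10⁻³)/(1.24×10⁻⁴ × 1.19) = −9.51 m/s
|V_g| = √(u_g² + v_g²) = 9.82 m/s

9.82 m/s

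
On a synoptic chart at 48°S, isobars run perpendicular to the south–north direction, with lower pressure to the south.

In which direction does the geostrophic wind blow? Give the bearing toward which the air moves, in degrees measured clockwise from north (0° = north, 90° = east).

090°

The pressure-gradient force points toward the south (bearing 180°).
Geostrophic balance: in the Southern Hemisphere the Coriolis force deflects motion to the left, so the geostrophic wind blows 90° to the left of the pressure-gradient force (low pressure on the right).
Rotating 180° by 90° counterclockwise gives 090° — the wind blows toward the east.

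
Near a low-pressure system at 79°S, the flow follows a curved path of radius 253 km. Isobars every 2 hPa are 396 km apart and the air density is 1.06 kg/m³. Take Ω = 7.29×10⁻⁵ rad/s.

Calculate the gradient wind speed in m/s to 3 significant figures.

Coriolis parameter at 79°S:
f = 2Ω sin φ = 2 × 7.29×10⁻⁵ × sin 79° = 1.43×10⁻⁴ s⁻¹
Pressure gradient: |∂P/∂n| = 200 Pa / 396000 m = 5.05×10⁻⁴ Pa/m
Geostrophic speed: V_g = |∂P/∂n|/(fρ) = 5.05×10⁻⁴/(1.43×10⁻⁴ × 1.06) = 3.33 m/s
Around a low, centrifugal force acts outward with Coriolis, so pressure-gradient force balances both:
(1/ρ)|∂P/∂n| = fV + V²/R  →  V² + fR·V − fR·V_g = 0
With fR = 1.43×10⁻⁴ × 253×10³ m = 36.2 m/s:
V = [−fR + √((fR)² + 4 fR V_g)]/2 = [−36.2 + √(36.2² + 4×36.2×3.33)]/2 = 3.07 m/s
Subgeostrophic (V < V_g = 3.33 m/s), as expected around a low.

3.07 m/s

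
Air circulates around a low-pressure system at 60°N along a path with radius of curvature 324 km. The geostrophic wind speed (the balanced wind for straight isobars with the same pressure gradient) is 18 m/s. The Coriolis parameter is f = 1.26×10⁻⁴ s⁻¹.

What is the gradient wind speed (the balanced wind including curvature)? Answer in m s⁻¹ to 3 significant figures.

Around a low, centrifugal force acts outward with Coriolis, so pressure-gradient force balances both:
(1/ρ)|∂P/∂n| = fV + V²/R  →  V² + fR·V − fR·V_g = 0
With fR = 1.26×10⁻⁴ × 324×10³ m = 40.8 m/s:
V = [−fR + √((fR)² + 4 fR V_g)]/2 = [−40.8 + √(40.8² + 4×40.8×18)]/2 = 13.5 m/s
Subgeostrophic (V < V_g = 18 m/s), as expected around a low.

13.5 m s⁻¹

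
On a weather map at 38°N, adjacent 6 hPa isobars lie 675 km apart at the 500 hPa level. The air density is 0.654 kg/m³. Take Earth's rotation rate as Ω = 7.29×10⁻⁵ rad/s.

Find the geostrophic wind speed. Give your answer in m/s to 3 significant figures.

15.1 m/s

Coriolis parameter at 38°N:
f = 2Ω sin φ = 2 × 7.29×10⁻⁵ × sin 38° = 8.98×10⁻⁵ s⁻¹
Pressure gradient: |∂P/∂n| = 600 Pa / 675000 m = 8.89×10⁻⁴ Pa/m
Geostrophic balance (pressure-gradient force = Coriolis force):
V_g = (1/(fρ)) |∂P/∂n| = 8.89×10⁻⁴ / (8.98×10⁻⁵ × 0.654) = 15.1 m/s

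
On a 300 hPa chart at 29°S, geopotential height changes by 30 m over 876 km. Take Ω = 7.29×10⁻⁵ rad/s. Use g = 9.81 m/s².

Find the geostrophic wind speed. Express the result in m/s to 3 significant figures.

Coriolis parameter at 29°S:
f = 2Ω sin φ = 2 × 7.29×10⁻⁵ × sin 29° = 7.07×10⁻⁵ s⁻¹
Height gradient: |∂Z/∂n| = 30 m / 876000 m = 3.42×10⁻⁵
On a pressure surface, geostrophic balance gives V_g = (g/f)|∂Z/∂n|:
V_g = 9.81 × 3.42×10⁻⁵ / 7.07×10⁻⁵ = 4.75 m/s

4.75 m/s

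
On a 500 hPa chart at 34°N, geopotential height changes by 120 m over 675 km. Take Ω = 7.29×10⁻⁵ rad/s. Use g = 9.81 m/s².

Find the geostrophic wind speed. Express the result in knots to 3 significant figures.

Coriolis parameter at 34°N:
f = 2Ω sin φ = 2 × 7.29×10⁻⁵ × sin 34° = 8.15×10⁻⁵ s⁻¹
Height gradient: |∂Z/∂n| = 120 m / 675000 m = 1.78×10⁻⁴
On a pressure surface, geostrophic balance gives V_g = (g/f)|∂Z/∂n|:
V_g = 9.81 × 1.78×10⁻⁴ / 8.15×10⁻⁵ = 21.4 m/s
Converting: 21.4 m/s × 1.944 = 41.6 knots

41.6 knots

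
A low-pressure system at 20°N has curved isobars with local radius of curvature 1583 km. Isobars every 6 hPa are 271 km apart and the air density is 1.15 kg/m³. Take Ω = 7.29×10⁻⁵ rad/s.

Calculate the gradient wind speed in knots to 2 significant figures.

Coriolis parameter at 20°N:
f = 2Ω sin φ = 2 × 7.29×10⁻⁵ × sin 20° = 4.99×10⁻⁵ s⁻¹
Pressure gradient: |∂P/∂n| = 600 Pa / 271000 m = 2.21×10⁻³ Pa/m
Geostrophic speed: V_g = |∂P/∂n|/(fρ) = 2.21×10⁻³/(4.99×10⁻⁵ × 1.15) = 38.6 m/s
Around a low, centrifugal force acts outward with Coriolis, so pressure-gradient force balances both:
(1/ρ)|∂P/∂n| = fV + V²/R  →  V² + fR·V − fR·V_g = 0
With fR = 4.99×10⁻⁵ × 1583×10³ m = 78.9 m/s:
V = [−fR + √((fR)² + 4 fR V_g)]/2 = [−78.9 + √(78.9² + 4×78.9×38.6)]/2 = 28.4 m/s
Subgeostrophic (V < V_g = 38.6 m/s), as expected around a low.
Converting: 28.4 m/s × 1.944 = 55 knots

55 knots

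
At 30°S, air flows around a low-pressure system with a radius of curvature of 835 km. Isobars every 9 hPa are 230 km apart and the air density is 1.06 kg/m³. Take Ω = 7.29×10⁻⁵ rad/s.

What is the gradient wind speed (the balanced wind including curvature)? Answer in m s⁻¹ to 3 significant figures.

32.9 m s⁻¹

Coriolis parameter at 30°S:
f = 2Ω sin φ = 2 × 7.29×10⁻⁵ × sin 30° = 7.29×10⁻⁵ s⁻¹
Pressure gradient: |∂P/∂n| = 900 Pa / 230000 m = 3.91×10⁻³ Pa/m
Geostrophic speed: V_g = |∂P/∂n|/(fρ) = 3.91×10⁻³/(7.29×10⁻⁵ × 1.06) = 50.6 m/s
Around a low, centrifugal force acts outward with Coriolis, so pressure-gradient force balances both:
(1/ρ)|∂P/∂n| = fV + V²/R  →  V² + fR·V − fR·V_g = 0
With fR = 7.29×10⁻⁵ × 835×10³ m = 60.9 m/s:
V = [−fR + √((fR)² + 4 fR V_g)]/2 = [−60.9 + √(60.9² + 4×60.9×50.6)]/2 = 32.9 m/s
Subgeostrophic (V < V_g = 50.6 m/s), as expected around a low.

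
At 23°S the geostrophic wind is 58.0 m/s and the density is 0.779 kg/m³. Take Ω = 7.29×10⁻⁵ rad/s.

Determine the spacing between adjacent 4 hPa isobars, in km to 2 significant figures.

Coriolis parameter at 23°S:
f = 2Ω sin φ = 2 × 7.29×10⁻⁵ × sin 23° = 5.70×10⁻⁵ s⁻¹
Geostrophic balance rearranged: |∂P/∂n| = f ρ V_g
|∂P/∂n| = 5.70×10⁻⁵ × 0.779 × 58.0 = 2.57×10⁻³ Pa/m
Isobar spacing: Δn = ΔP/|∂P/∂n| = 400 Pa / 2.57×10⁻³ Pa/m = 155403 m ≈ 160 km

160 km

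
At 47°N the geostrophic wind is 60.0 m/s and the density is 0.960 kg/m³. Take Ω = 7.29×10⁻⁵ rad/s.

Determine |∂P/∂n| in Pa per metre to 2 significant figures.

6.1×10⁻³ Pa/m

Coriolis parameter at 47°N:
f = 2Ω sin φ = 2 × 7.29×10⁻⁵ × sin 47° = 1.07×10⁻⁴ s⁻¹
Geostrophic balance rearranged: |∂P/∂n| = f ρ V_g
|∂P/∂n| = 1.07×10⁻⁴ × 0.960 × 60.0 = 6.14×10⁻³ Pa/m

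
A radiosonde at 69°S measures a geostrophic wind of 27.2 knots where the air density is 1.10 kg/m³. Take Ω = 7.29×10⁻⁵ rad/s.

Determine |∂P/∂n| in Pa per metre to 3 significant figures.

Coriolis parameter at 69°S:
f = 2Ω sin φ = 2 × 7.29×10⁻⁵ × sin 69° = 1.36×10⁻⁴ s⁻¹
Wind speed in SI: 27.2 knots = 14.0 m/s
Geostrophic balance rearranged: |∂P/∂n| = f ρ V_g
|∂P/∂n| = 1.36×10⁻⁴ × 1.10 × 14.0 = 2.10×10⁻³ Pa/m

2.10×10⁻³ Pa/m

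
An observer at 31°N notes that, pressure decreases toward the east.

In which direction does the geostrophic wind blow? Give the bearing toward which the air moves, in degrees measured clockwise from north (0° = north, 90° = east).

180°

The pressure-gradient force points toward the east (bearing 090°).
Geostrophic balance: in the Northern Hemisphere the Coriolis force deflects motion to the right, so the geostrophic wind blows 90° to the right of the pressure-gradient force (low pressure on the left).
Rotating 090° by 90° clockwise gives 180° — the wind blows toward the south.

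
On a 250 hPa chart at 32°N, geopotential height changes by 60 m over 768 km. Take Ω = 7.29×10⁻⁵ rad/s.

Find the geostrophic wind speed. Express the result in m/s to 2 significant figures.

9.9 m/s

Coriolis parameter at 32°N:
f = 2Ω sin φ = 2 × 7.29×10⁻⁵ × sin 32° = 7.73×10⁻⁵ s⁻¹
Height gradient: |∂Z/∂n| = 60 m / 768000 m = 7.81×10⁻⁵
On a pressure surface, geostrophic balance gives V_g = (g/f)|∂Z/∂n|:
V_g = 9.81 × 7.81×10⁻⁵ / 7.73×10⁻⁵ = 9.92 m/s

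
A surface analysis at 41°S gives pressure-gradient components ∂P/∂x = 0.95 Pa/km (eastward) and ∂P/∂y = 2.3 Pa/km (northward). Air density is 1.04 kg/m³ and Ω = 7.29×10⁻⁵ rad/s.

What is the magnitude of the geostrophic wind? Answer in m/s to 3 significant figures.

Coriolis parameter at 41°S:
f = 2Ω sin φ = 2 × 7.29×10⁻⁵ × sin 41° = 9.57×10⁻⁵ s⁻¹
In the Southern Hemisphere f is negative: f = −9.57×10⁻⁵ s⁻¹.
Component geostrophic relations (x east, y north):
u_g = −(1/(fρ)) ∂P/∂y,  v_g = (1/(fρ)) ∂P/∂x
u_g = −(2.3×10⁻³)/(−9.57×10⁻⁵ × 1.04) = 23.1 m/s;  v_g = (0.95×10⁻³)/(−9.57×10⁻⁵ × 1.04) = −9.55 m/s
|V_g| = √(u_g² + v_g²) = 25.0 m/s

25.0 m/s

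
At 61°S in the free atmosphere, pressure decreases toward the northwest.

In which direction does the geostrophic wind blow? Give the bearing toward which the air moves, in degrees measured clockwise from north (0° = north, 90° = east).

225°

The pressure-gradient force points toward the northwest (bearing 315°).
Geostrophic balance: in the Southern Hemisphere the Coriolis force deflects motion to the left, so the geostrophic wind blows 90° to the left of the pressure-gradient force (low pressure on the right).
Rotating 315° by 90° counterclockwise gives 225° — the wind blows toward the southwest.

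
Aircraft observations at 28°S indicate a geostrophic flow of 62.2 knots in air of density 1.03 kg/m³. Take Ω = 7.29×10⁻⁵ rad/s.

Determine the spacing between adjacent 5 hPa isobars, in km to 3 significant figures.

222 km

Coriolis parameter at 28°S:
f = 2Ω sin φ = 2 × 7.29×10⁻⁵ × sin 28° = 6.84×10⁻⁵ s⁻¹
Wind speed in SI: 62.2 knots = 32.0 m/s
Geostrophic balance rearranged: |∂P/∂n| = f ρ V_g
|∂P/∂n| = 6.84×10⁻⁵ × 1.03 × 32.0 = 2.26×10⁻³ Pa/m
Isobar spacing: Δn = ΔP/|∂P/∂n| = 500 Pa / 2.26×10⁻³ Pa/m = 221635 m ≈ 222 km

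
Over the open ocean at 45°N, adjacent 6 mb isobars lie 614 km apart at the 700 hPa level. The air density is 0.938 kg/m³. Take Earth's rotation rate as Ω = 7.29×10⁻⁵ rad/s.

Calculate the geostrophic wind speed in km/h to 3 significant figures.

36.4 km/h

Coriolis parameter at 45°N:
f = 2Ω sin φ = 2 × 7.29×10⁻⁵ × sin 45° = 1.03×10⁻⁴ s⁻¹
Pressure gradient: |∂P/∂n| = 600 Pa / 614000 m = 9.77×10⁻⁴ Pa/m
Geostrophic balance (pressure-gradient force = Coriolis force):
V_g = (1/(fρ)) |∂P/∂n| = 9.77×10⁻⁴ / (1.03×10⁻⁴ × 0.938) = 10.1 m/s
Converting: 10.1 m/s × 3.6 = 36.4 km/h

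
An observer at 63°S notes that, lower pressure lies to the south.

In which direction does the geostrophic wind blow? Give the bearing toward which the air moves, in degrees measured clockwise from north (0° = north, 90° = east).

The pressure-gradient force points toward the south (bearing 180°).
Geostrophic balance: in the Southern Hemisphere the Coriolis force deflects motion to the left, so the geostrophic wind blows 90° to the left of the pressure-gradient force (low pressure on the right).
Rotating 180° by 90° counterclockwise gives 090° — the wind blows toward the east.

090°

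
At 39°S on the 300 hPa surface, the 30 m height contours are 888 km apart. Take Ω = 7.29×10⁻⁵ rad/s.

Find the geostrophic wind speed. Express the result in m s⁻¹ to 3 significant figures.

Coriolis parameter at 39°S:
f = 2Ω sin φ = 2 × 7.29×10⁻⁵ × sin 39° = 9.18×10⁻⁵ s⁻¹
Height gradient: |∂Z/∂n| = 30 m / 888000 m = 3.38×10⁻⁵
On a pressure surface, geostrophic balance gives V_g = (g/f)|∂Z/∂n|:
V_g = 9.81 × 3.38×10⁻⁵ / 9.18×10⁻⁵ = 3.61 m/s

3.61 m s⁻¹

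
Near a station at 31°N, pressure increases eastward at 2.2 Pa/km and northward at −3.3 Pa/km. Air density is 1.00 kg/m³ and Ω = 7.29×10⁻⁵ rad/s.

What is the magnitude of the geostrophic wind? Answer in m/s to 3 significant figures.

Coriolis parameter at 31°N:
f = 2Ω sin φ = 2 × 7.29×10⁻⁵ × sin 31° = 7.51×10⁻⁵ s⁻¹
Component geostrophic relations (x east, y north):
u_g = −(1/(fρ)) ∂P/∂y,  v_g = (1/(fρ)) ∂P/∂x
u_g = −(−3.3×10⁻³)/(7.51×10⁻⁵ × 1.00) = 43.9 m/s;  v_g = (2.2×10⁻³)/(7.51×10⁻⁵ × 1.00) = 29.3 m/s
|V_g| = √(u_g² + v_g²) = 52.8 m/s

52.8 m/s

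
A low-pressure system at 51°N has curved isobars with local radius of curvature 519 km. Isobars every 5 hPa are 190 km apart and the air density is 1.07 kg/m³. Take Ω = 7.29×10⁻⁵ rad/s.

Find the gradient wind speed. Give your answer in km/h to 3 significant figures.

60.7 km/h

Coriolis parameter at 51°N:
f = 2Ω sin φ = 2 × 7.29×10⁻⁵ × sin 51° = 1.13×10⁻⁴ s⁻¹
Pressure gradient: |∂P/∂n| = 500 Pa / 190000 m = 2.63×10⁻³ Pa/m
Geostrophic speed: V_g = |∂P/∂n|/(fρ) = 2.63×10⁻³/(1.13×10⁻⁴ × 1.07) = 21.7 m/s
Around a low, centrifugal force acts outward with Coriolis, so pressure-gradient force balances both:
(1/ρ)|∂P/∂n| = fV + V²/R  →  V² + fR·V − fR·V_g = 0
With fR = 1.13×10⁻⁴ × 519×10³ m = 58.8 m/s:
V = [−fR + √((fR)² + 4 fR V_g)]/2 = [−58.8 + √(58.8² + 4×58.8×21.7)]/2 = 16.9 m/s
Subgeostrophic (V < V_g = 21.7 m/s), as expected around a low.
Converting: 16.9 m/s × 3.6 = 60.7 km/h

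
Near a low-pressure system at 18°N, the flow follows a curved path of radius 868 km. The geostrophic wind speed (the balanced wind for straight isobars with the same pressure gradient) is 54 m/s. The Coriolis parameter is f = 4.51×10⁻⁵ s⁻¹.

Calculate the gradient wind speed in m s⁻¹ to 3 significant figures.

Around a low, centrifugal force acts outward with Coriolis, so pressure-gradient force balances both:
(1/ρ)|∂P/∂n| = fV + V²/R  →  V² + fR·V − fR·V_g = 0
With fR = 4.51×10⁻⁵ × 868×10³ m = 39.1 m/s:
V = [−fR + √((fR)² + 4 fR V_g)]/2 = [−39.1 + √(39.1² + 4×39.1×54)]/2 = 30.4 m/s
Subgeostrophic (V < V_g = 54 m/s), as expected around a low.

30.4 m s⁻¹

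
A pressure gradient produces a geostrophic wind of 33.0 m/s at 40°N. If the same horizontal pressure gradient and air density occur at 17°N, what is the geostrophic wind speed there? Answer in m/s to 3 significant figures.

With the same pressure gradient and density, V_g ∝ 1/f ∝ 1/sin φ.
V₂ = V₁ · sin φ₁ / sin φ₂ = 33.0 × sin 40° / sin 17°
V₂ = 33.0 × 0.6428/0.2924 = 72.6 m/s

72.6 m/s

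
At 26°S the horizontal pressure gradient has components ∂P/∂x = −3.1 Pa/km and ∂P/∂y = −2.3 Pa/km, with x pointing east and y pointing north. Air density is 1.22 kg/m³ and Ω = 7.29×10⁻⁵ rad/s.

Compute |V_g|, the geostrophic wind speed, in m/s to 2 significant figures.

50 m/s

Coriolis parameter at 26°S:
f = 2Ω sin φ = 2 × 7.29×10⁻⁵ × sin 26° = 6.39×10⁻⁵ s⁻¹
In the Southern Hemisphere f is negative: f = −6.39×10⁻⁵ s⁻¹.
Component geostrophic relations (x east, y north):
u_g = −(1/(fρ)) ∂P/∂y,  v_g = (1/(fρ)) ∂P/∂x
u_g = −(−2.3×10⁻³)/(−6.39×10⁻⁵ × 1.22) = −29.5 m/s;  v_g = (−3.1×10⁻³)/(−6.39×10⁻⁵ × 1.22) = 39.8 m/s
|V_g| = √(u_g² + v_g²) = 49.5 m/s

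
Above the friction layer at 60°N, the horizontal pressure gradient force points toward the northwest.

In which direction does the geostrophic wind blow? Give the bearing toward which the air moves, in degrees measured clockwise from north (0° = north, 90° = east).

The pressure-gradient force points toward the northwest (bearing 315°).
Geostrophic balance: in the Northern Hemisphere the Coriolis force deflects motion to the right, so the geostrophic wind blows 90° to the right of the pressure-gradient force (low pressure on the left).
Rotating 315° by 90° clockwise gives 045° — the wind blows toward the northeast.

045°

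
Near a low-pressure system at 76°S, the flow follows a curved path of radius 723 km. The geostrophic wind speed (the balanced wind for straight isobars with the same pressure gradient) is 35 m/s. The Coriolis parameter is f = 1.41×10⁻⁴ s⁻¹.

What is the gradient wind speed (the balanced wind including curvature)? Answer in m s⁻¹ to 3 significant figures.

Around a low, centrifugal force acts outward with Coriolis, so pressure-gradient force balances both:
(1/ρ)|∂P/∂n| = fV + V²/R  →  V² + fR·V − fR·V_g = 0
With fR = 1.41×10⁻⁴ × 723×10³ m = 102 m/s:
V = [−fR + √((fR)² + 4 fR V_g)]/2 = [−102 + √(102² + 4×102×35)]/2 = 27.6 m/s
Subgeostrophic (V < V_g = 35 m/s), as expected around a low.

27.6 m s⁻¹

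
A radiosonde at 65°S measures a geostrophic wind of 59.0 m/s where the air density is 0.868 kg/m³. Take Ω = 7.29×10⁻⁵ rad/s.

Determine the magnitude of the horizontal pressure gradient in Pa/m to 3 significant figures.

Coriolis parameter at 65°S:
f = 2Ω sin φ = 2 × 7.29×10⁻⁵ × sin 65° = 1.32×10⁻⁴ s⁻¹
Geostrophic balance rearranged: |∂P/∂n| = f ρ V_g
|∂P/∂n| = 1.32×10⁻⁴ × 0.868 × 59.0 = 6.77×10⁻³ Pa/m

6.77×10⁻³ Pa/m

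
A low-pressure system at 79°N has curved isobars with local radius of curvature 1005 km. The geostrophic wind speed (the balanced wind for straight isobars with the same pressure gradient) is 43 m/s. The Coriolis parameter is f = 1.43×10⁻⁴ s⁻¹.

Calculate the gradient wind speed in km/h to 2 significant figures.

Around a low, centrifugal force acts outward with Coriolis, so pressure-gradient force balances both:
(1/ρ)|∂P/∂n| = fV + V²/R  →  V² + fR·V − fR·V_g = 0
With fR = 1.43×10⁻⁴ × 1005×10³ m = 144 m/s:
V = [−fR + √((fR)² + 4 fR V_g)]/2 = [−144 + √(144² + 4×144×43)]/2 = 34.6 m/s
Subgeostrophic (V < V_g = 43 m/s), as expected around a low.
Converting: 34.6 m/s × 3.6 = 120 km/h

120 km/h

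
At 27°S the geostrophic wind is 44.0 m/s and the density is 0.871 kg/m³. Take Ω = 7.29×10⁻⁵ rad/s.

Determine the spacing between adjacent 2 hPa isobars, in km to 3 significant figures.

Coriolis parameter at 27°S:
f = 2Ω sin φ = 2 × 7.29×10⁻⁵ × sin 27° = 6.62×10⁻⁵ s⁻¹
Geostrophic balance rearranged: |∂P/∂n| = f ρ V_g
|∂P/∂n| = 6.62×10⁻⁵ × 0.871 × 44.0 = 2.54×10⁻³ Pa/m
Isobar spacing: Δn = ΔP/|∂P/∂n| = 200 Pa / 2.54×10⁻³ Pa/m = 78841 m ≈ 78.8 km

78.8 km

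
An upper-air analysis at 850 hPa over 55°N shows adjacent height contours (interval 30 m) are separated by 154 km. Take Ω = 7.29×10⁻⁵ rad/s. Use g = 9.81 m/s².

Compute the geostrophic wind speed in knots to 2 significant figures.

Coriolis parameter at 55°N:
f = 2Ω sin φ = 2 × 7.29×10⁻⁵ × sin 55° = 1.19×10⁻⁴ s⁻¹
Height gradient: |∂Z/∂n| = 30 m / 154000 m = 1.95×10⁻⁴
On a pressure surface, geostrophic balance gives V_g = (g/f)|∂Z/∂n|:
V_g = 9.81 × 1.95×10⁻⁴ / 1.19×10⁻⁴ = 16.0 m/s
Converting: 16.0 m/s × 1.944 = 31 knots

31 knots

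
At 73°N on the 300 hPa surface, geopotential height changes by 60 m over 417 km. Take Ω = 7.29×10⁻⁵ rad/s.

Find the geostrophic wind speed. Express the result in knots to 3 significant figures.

19.7 knots

Coriolis parameter at 73°N:
f = 2Ω sin φ = 2 × 7.29×10⁻⁵ × sin 73° = 1.39×10⁻⁴ s⁻¹
Height gradient: |∂Z/∂n| = 60 m / 417000 m = 1.44×10⁻⁴
On a pressure surface, geostrophic balance gives V_g = (g/f)|∂Z/∂n|:
V_g = 9.81 × 1.44×10⁻⁴ / 1.39×10⁻⁴ = 10.1 m/s
Converting: 10.1 m/s × 1.944 = 19.7 knots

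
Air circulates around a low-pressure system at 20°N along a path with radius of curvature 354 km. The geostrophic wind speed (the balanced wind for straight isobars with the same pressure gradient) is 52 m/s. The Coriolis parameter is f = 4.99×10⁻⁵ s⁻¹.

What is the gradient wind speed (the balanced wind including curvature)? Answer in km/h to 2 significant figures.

Around a low, centrifugal force acts outward with Coriolis, so pressure-gradient force balances both:
(1/ρ)|∂P/∂n| = fV + V²/R  →  V² + fR·V − fR·V_g = 0
With fR = 4.99×10⁻⁵ × 354×10³ m = 17.7 m/s:
V = [−fR + √((fR)² + 4 fR V_g)]/2 = [−17.7 + √(17.7² + 4×17.7×52)]/2 = 22.7 m/s
Subgeostrophic (V < V_g = 52 m/s), as expected around a low.
Converting: 22.7 m/s × 3.6 = 82 km/h

82 km/h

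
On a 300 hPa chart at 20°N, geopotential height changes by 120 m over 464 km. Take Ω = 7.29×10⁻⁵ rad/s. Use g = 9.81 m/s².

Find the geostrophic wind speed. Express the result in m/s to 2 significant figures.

51 m/s

Coriolis parameter at 20°N:
f = 2Ω sin φ = 2 × 7.29×10⁻⁵ × sin 20° = 4.99×10⁻⁵ s⁻¹
Height gradient: |∂Z/∂n| = 120 m / 464000 m = 2.59×10⁻⁴
On a pressure surface, geostrophic balance gives V_g = (g/f)|∂Z/∂n|:
V_g = 9.81 × 2.59×10⁻⁴ / 4.99×10⁻⁵ = 50.9 m/s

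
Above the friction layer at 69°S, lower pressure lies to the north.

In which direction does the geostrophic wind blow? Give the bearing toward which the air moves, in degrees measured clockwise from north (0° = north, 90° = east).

The pressure-gradient force points toward the north (bearing 000°).
Geostrophic balance: in the Southern Hemisphere the Coriolis force deflects motion to the left, so the geostrophic wind blows 90° to the left of the pressure-gradient force (low pressure on the right).
Rotating 000° by 90° counterclockwise gives 270° — the wind blows toward the west.

270°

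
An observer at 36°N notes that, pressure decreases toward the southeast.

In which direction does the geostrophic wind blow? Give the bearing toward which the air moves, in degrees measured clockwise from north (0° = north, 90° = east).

225°

The pressure-gradient force points toward the southeast (bearing 135°).
Geostrophic balance: in the Northern Hemisphere the Coriolis force deflects motion to the right, so the geostrophic wind blows 90° to the right of the pressure-gradient force (low pressure on the left).
Rotating 135° by 90° clockwise gives 225° — the wind blows toward the southwest.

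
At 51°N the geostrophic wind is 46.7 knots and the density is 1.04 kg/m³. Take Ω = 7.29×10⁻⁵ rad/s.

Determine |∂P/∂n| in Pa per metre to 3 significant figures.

2.83×10⁻³ Pa/m

Coriolis parameter at 51°N:
f = 2Ω sin φ = 2 × 7.29×10⁻⁵ × sin 51° = 1.13×10⁻⁴ s⁻¹
Wind speed in SI: 46.7 knots = 24.0 m/s
Geostrophic balance rearranged: |∂P/∂n| = f ρ V_g
|∂P/∂n| = 1.13×10⁻⁴ × 1.04 × 24.0 = 2.83×10⁻³ Pa/m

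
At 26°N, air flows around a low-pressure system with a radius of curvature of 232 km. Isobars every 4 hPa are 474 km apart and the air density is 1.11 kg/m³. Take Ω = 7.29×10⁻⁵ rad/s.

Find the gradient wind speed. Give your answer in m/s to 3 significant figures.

Coriolis parameter at 26°N:
f = 2Ω sin φ = 2 × 7.29×10⁻⁵ × sin 26° = 6.39×10⁻⁵ s⁻¹
Pressure gradient: |∂P/∂n| = 400 Pa / 474000 m = 8.44×10⁻⁴ Pa/m
Geostrophic speed: V_g = |∂P/∂n|/(fρ) = 8.44×10⁻⁴/(6.39×10⁻⁵ × 1.11) = 11.9 m/s
Around a low, centrifugal force acts outward with Coriolis, so pressure-gradient force balances both:
(1/ρ)|∂P/∂n| = fV + V²/R  →  V² + fR·V − fR·V_g = 0
With fR = 6.39×10⁻⁵ × 232×10³ m = 14.8 m/s:
V = [−fR + √((fR)² + 4 fR V_g)]/2 = [−14.8 + √(14.8² + 4×14.8×11.9)]/2 = 7.8 m/s
Subgeostrophic (V < V_g = 11.9 m/s), as expected around a low.

7.80 m/s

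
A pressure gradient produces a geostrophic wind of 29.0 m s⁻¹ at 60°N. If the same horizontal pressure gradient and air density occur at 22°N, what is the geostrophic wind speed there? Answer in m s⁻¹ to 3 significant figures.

67.0 m s⁻¹

With the same pressure gradient and density, V_g ∝ 1/f ∝ 1/sin φ.
V₂ = V₁ · sin φ₁ / sin φ₂ = 29.0 × sin 60° / sin 22°
V₂ = 29.0 × 0.8660/0.3746 = 67.0 m s⁻¹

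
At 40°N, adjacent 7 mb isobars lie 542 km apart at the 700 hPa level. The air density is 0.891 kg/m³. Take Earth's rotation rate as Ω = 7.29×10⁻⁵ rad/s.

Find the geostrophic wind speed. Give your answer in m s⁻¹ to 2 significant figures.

Coriolis parameter at 40°N:
f = 2Ω sin φ = 2 × 7.29×10⁻⁵ × sin 40° = 9.37×10⁻⁵ s⁻¹
Pressure gradient: |∂P/∂n| = 700 Pa / 542000 m = 1.29×10⁻³ Pa/m
Geostrophic balance (pressure-gradient force = Coriolis force):
V_g = (1/(fρ)) |∂P/∂n| = 1.29×10⁻³ / (9.37×10⁻⁵ × 0.891) = 15.5 m/s

15 m s⁻¹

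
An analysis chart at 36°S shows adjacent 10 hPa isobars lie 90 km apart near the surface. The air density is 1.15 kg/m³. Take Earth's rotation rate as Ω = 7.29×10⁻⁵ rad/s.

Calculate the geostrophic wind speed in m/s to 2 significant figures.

Coriolis parameter at 36°S:
f = 2Ω sin φ = 2 × 7.29×10⁻⁵ × sin 36° = 8.57×10⁻⁵ s⁻¹
Pressure gradient: |∂P/∂n| = 1000 Pa / 90000 m = 1.11×10⁻² Pa/m
Geostrophic balance (pressure-gradient force = Coriolis force):
V_g = (1/(fρ)) |∂P/∂n| = 1.11×10⁻² / (8.57×10⁻⁵ × 1.15) = 113 m/s

110 m/s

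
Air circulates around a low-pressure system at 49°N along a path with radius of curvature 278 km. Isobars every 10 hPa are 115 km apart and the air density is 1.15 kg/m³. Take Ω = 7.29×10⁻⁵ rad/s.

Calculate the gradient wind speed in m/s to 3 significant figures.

Coriolis parameter at 49°N:
f = 2Ω sin φ = 2 × 7.29×10⁻⁵ × sin 49° = 1.10×10⁻⁴ s⁻¹
Pressure gradient: |∂P/∂n| = 1000 Pa / 115000 m = 8.70×10⁻³ Pa/m
Geostrophic speed: V_g = |∂P/∂n|/(fρ) = 8.70×10⁻³/(1.10×10⁻⁴ × 1.15) = 68.7 m/s
Around a low, centrifugal force acts outward with Coriolis, so pressure-gradient force balances both:
(1/ρ)|∂P/∂n| = fV + V²/R  →  V² + fR·V − fR·V_g = 0
With fR = 1.10×10⁻⁴ × 278×10³ m = 30.6 m/s:
V = [−fR + √((fR)² + 4 fR V_g)]/2 = [−30.6 + √(30.6² + 4×30.6×68.7)]/2 = 33 m/s
Subgeostrophic (V < V_g = 68.7 m/s), as expected around a low.

33.0 m/s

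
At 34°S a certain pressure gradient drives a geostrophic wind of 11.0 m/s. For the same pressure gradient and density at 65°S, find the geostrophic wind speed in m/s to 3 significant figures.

6.79 m/s

With the same pressure gradient and density, V_g ∝ 1/f ∝ 1/sin φ.
V₂ = V₁ · sin φ₁ / sin φ₂ = 11.0 × sin 34° / sin 65°
V₂ = 11.0 × 0.5592/0.9063 = 6.79 m/s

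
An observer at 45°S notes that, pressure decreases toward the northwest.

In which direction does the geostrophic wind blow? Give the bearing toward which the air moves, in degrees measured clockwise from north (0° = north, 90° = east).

225°

The pressure-gradient force points toward the northwest (bearing 315°).
Geostrophic balance: in the Southern Hemisphere the Coriolis force deflects motion to the left, so the geostrophic wind blows 90° to the left of the pressure-gradient force (low pressure on the right).
Rotating 315° by 90° counterclockwise gives 225° — the wind blows toward the southwest.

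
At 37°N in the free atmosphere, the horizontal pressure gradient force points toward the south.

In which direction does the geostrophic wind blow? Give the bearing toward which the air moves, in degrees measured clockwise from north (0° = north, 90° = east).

270°

The pressure-gradient force points toward the south (bearing 180°).
Geostrophic balance: in the Northern Hemisphere the Coriolis force deflects motion to the right, so the geostrophic wind blows 90° to the right of the pressure-gradient force (low pressure on the left).
Rotating 180° by 90° clockwise gives 270° — the wind blows toward the west.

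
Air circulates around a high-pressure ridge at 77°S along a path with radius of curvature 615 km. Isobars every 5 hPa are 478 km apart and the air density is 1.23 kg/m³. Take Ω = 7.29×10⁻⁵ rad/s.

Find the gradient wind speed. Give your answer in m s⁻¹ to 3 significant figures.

6.46 m s⁻¹

Coriolis parameter at 77°S:
f = 2Ω sin φ = 2 × 7.29×10⁻⁵ × sin 77° = 1.42×10⁻⁴ s⁻¹
Pressure gradient: |∂P/∂n| = 500 Pa / 478000 m = 1.05×10⁻³ Pa/m
Geostrophic speed: V_g = |∂P/∂n|/(fρ) = 1.05×10⁻³/(1.42×10⁻⁴ × 1.23) = 5.99 m/s
Around a high, pressure-gradient force acts outward with centrifugal, so Coriolis balances both:
fV = (1/ρ)|∂P/∂n| + V²/R  →  V² − fR·V + fR·V_g = 0
With fR = 1.42×10⁻⁴ × 615×10³ m = 87.4 m/s:
V = [fR − √((fR)² − 4 fR V_g)]/2 = [87.4 − √(87.4² − 4×87.4×5.99)]/2 = 6.46 m/s
Supergeostrophic (V > V_g = 5.99 m/s), as expected around a high.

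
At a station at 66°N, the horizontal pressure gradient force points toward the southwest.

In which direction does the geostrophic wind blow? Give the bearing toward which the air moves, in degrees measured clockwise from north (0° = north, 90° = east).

The pressure-gradient force points toward the southwest (bearing 225°).
Geostrophic balance: in the Northern Hemisphere the Coriolis force deflects motion to the right, so the geostrophic wind blows 90° to the right of the pressure-gradient force (low pressure on the left).
Rotating 225° by 90° clockwise gives 315° — the wind blows toward the northwest.

315°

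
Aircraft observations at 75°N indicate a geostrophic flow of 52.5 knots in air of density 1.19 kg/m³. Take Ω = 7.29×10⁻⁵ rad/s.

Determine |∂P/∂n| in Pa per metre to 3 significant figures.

4.53×10⁻³ Pa/m

Coriolis parameter at 75°N:
f = 2Ω sin φ = 2 × 7.29×10⁻⁵ × sin 75° = 1.41×10⁻⁴ s⁻¹
Wind speed in SI: 52.5 knots = 27.0 m/s
Geostrophic balance rearranged: |∂P/∂n| = f ρ V_g
|∂P/∂n| = 1.41×10⁻⁴ × 1.19 × 27.0 = 4.53×10⁻³ Pa/m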